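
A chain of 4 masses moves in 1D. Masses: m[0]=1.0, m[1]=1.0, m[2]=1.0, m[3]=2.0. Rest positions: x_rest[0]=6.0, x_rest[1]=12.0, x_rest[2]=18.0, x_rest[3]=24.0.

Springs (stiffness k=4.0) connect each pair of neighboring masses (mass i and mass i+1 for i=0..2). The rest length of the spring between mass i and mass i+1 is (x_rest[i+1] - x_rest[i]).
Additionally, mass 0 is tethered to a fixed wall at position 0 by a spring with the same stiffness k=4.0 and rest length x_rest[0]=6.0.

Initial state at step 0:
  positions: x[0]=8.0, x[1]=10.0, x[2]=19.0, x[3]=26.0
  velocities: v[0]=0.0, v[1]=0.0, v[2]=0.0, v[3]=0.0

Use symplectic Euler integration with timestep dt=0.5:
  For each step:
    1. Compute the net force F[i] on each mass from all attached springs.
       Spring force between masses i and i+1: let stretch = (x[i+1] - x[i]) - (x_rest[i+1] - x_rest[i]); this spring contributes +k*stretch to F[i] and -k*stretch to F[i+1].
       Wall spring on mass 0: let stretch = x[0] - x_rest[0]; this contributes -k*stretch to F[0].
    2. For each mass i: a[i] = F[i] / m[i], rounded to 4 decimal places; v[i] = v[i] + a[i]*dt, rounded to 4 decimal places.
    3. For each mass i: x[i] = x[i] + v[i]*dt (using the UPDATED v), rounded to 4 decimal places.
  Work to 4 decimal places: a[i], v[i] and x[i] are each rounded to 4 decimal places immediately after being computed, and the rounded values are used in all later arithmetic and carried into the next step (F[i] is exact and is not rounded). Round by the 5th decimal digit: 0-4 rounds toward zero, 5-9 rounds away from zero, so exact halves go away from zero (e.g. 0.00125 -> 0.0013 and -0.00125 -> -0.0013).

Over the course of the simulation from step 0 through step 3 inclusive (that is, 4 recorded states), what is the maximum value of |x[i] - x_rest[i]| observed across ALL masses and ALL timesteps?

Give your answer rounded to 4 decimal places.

Answer: 5.5000

Derivation:
Step 0: x=[8.0000 10.0000 19.0000 26.0000] v=[0.0000 0.0000 0.0000 0.0000]
Step 1: x=[2.0000 17.0000 17.0000 25.5000] v=[-12.0000 14.0000 -4.0000 -1.0000]
Step 2: x=[9.0000 9.0000 23.5000 23.7500] v=[14.0000 -16.0000 13.0000 -3.5000]
Step 3: x=[7.0000 15.5000 15.7500 24.8750] v=[-4.0000 13.0000 -15.5000 2.2500]
Max displacement = 5.5000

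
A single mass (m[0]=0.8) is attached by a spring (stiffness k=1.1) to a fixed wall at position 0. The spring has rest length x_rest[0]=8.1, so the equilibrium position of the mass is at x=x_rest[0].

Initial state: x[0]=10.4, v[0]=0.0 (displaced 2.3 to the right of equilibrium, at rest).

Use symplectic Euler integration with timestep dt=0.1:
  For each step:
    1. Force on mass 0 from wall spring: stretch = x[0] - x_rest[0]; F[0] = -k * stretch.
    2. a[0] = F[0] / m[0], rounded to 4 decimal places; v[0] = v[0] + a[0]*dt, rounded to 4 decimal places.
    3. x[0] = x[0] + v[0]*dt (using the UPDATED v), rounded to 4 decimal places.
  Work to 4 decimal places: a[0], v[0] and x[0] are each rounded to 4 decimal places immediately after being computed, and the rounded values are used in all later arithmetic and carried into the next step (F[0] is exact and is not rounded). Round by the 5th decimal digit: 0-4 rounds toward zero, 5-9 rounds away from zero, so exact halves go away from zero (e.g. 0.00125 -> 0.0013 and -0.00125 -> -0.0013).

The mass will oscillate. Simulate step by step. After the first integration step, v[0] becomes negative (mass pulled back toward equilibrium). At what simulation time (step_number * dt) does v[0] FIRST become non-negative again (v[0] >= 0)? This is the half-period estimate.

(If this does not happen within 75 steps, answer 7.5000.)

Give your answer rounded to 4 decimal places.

Step 0: x=[10.4000] v=[0.0000]
Step 1: x=[10.3684] v=[-0.3163]
Step 2: x=[10.3056] v=[-0.6282]
Step 3: x=[10.2125] v=[-0.9315]
Step 4: x=[10.0903] v=[-1.2220]
Step 5: x=[9.9407] v=[-1.4957]
Step 6: x=[9.7658] v=[-1.7488]
Step 7: x=[9.5680] v=[-1.9779]
Step 8: x=[9.3500] v=[-2.1798]
Step 9: x=[9.1148] v=[-2.3517]
Step 10: x=[8.8657] v=[-2.4912]
Step 11: x=[8.6061] v=[-2.5965]
Step 12: x=[8.3395] v=[-2.6661]
Step 13: x=[8.0696] v=[-2.6990]
Step 14: x=[7.8001] v=[-2.6948]
Step 15: x=[7.5347] v=[-2.6536]
Step 16: x=[7.2771] v=[-2.5759]
Step 17: x=[7.0308] v=[-2.4628]
Step 18: x=[6.7992] v=[-2.3158]
Step 19: x=[6.5855] v=[-2.1369]
Step 20: x=[6.3926] v=[-1.9287]
Step 21: x=[6.2232] v=[-1.6939]
Step 22: x=[6.0796] v=[-1.4358]
Step 23: x=[5.9638] v=[-1.1580]
Step 24: x=[5.8774] v=[-0.8643]
Step 25: x=[5.8215] v=[-0.5587]
Step 26: x=[5.7970] v=[-0.2454]
Step 27: x=[5.8041] v=[0.0713]
First v>=0 after going negative at step 27, time=2.7000

Answer: 2.7000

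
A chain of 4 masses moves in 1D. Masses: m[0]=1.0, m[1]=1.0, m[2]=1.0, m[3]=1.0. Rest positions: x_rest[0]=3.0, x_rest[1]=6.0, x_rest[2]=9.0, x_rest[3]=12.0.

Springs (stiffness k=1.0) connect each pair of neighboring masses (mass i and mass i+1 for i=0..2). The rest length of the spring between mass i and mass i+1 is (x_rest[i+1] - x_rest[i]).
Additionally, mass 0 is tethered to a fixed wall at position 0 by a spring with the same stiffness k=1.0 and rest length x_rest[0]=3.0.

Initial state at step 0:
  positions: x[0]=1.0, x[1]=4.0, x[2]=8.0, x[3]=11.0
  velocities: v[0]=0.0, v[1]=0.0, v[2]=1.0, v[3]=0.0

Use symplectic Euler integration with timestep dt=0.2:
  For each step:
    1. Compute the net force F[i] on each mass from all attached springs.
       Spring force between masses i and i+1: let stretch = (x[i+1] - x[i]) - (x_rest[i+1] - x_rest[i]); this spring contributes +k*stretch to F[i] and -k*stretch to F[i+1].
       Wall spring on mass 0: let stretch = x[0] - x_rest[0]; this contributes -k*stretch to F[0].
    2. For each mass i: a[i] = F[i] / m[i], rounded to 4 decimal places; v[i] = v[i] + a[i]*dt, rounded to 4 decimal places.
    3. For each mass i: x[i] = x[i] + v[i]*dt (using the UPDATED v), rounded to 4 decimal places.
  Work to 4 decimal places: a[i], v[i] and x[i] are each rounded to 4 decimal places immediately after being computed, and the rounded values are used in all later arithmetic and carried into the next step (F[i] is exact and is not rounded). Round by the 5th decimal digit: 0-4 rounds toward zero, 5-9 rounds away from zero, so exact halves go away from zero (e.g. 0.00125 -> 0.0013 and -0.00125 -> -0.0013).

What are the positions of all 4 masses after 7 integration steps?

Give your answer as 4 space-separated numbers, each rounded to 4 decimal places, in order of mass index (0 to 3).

Step 0: x=[1.0000 4.0000 8.0000 11.0000] v=[0.0000 0.0000 1.0000 0.0000]
Step 1: x=[1.0800 4.0400 8.1600 11.0000] v=[0.4000 0.2000 0.8000 0.0000]
Step 2: x=[1.2352 4.1264 8.2688 11.0064] v=[0.7760 0.4320 0.5440 0.0320]
Step 3: x=[1.4566 4.2628 8.3214 11.0233] v=[1.1072 0.6822 0.2630 0.0845]
Step 4: x=[1.7320 4.4493 8.3197 11.0521] v=[1.3771 0.9327 -0.0083 0.1441]
Step 5: x=[2.0468 4.6820 8.2725 11.0916] v=[1.5742 1.1633 -0.2359 0.1976]
Step 6: x=[2.3852 4.9529 8.1945 11.1384] v=[1.6919 1.3544 -0.3902 0.2338]
Step 7: x=[2.7309 5.2507 8.1046 11.1874] v=[1.7284 1.4892 -0.4497 0.2450]

Answer: 2.7309 5.2507 8.1046 11.1874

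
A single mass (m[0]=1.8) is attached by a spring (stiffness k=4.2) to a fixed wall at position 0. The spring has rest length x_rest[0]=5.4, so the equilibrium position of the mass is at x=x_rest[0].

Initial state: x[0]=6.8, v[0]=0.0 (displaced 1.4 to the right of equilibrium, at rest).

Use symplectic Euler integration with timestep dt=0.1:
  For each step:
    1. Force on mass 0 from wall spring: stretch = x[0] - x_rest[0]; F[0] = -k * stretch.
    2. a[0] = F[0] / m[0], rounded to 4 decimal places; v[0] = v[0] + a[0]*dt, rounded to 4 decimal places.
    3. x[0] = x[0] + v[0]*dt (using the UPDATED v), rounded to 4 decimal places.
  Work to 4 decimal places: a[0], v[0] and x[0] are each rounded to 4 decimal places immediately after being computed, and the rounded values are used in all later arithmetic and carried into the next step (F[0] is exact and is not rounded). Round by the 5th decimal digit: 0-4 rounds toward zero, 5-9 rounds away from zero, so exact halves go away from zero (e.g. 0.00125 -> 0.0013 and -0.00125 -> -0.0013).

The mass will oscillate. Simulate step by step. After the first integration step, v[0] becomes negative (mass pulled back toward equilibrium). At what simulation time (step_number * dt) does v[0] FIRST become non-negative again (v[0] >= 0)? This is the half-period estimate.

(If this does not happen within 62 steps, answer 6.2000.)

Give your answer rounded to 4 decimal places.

Step 0: x=[6.8000] v=[0.0000]
Step 1: x=[6.7673] v=[-0.3267]
Step 2: x=[6.7027] v=[-0.6457]
Step 3: x=[6.6077] v=[-0.9497]
Step 4: x=[6.4846] v=[-1.2315]
Step 5: x=[6.3361] v=[-1.4846]
Step 6: x=[6.1658] v=[-1.7030]
Step 7: x=[5.9776] v=[-1.8817]
Step 8: x=[5.7760] v=[-2.0165]
Step 9: x=[5.5656] v=[-2.1042]
Step 10: x=[5.3513] v=[-2.1428]
Step 11: x=[5.1382] v=[-2.1314]
Step 12: x=[4.9312] v=[-2.0703]
Step 13: x=[4.7351] v=[-1.9609]
Step 14: x=[4.5545] v=[-1.8058]
Step 15: x=[4.3937] v=[-1.6085]
Step 16: x=[4.2563] v=[-1.3737]
Step 17: x=[4.1456] v=[-1.1068]
Step 18: x=[4.0642] v=[-0.8141]
Step 19: x=[4.0140] v=[-0.5024]
Step 20: x=[3.9961] v=[-0.1790]
Step 21: x=[4.0110] v=[0.1486]
First v>=0 after going negative at step 21, time=2.1000

Answer: 2.1000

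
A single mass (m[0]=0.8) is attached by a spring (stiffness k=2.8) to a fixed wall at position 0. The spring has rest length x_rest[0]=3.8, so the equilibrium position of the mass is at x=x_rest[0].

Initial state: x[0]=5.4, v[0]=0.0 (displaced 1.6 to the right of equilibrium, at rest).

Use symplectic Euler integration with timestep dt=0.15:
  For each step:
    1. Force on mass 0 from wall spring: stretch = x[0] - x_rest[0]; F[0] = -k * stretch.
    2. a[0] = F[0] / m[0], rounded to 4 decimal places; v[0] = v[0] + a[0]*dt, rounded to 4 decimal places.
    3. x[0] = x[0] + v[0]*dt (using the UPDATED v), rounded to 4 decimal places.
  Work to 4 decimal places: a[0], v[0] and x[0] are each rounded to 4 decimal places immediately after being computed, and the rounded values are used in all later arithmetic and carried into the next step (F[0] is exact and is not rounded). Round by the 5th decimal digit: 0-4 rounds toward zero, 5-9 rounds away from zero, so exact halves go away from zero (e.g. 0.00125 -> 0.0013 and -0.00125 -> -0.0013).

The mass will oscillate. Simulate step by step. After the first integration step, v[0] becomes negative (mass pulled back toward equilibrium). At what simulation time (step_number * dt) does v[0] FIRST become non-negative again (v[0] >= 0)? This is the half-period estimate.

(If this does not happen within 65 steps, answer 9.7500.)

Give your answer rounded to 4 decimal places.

Step 0: x=[5.4000] v=[0.0000]
Step 1: x=[5.2740] v=[-0.8400]
Step 2: x=[5.0319] v=[-1.6139]
Step 3: x=[4.6928] v=[-2.2607]
Step 4: x=[4.2834] v=[-2.7294]
Step 5: x=[3.8359] v=[-2.9832]
Step 6: x=[3.3856] v=[-3.0021]
Step 7: x=[2.9679] v=[-2.7845]
Step 8: x=[2.6158] v=[-2.3476]
Step 9: x=[2.3569] v=[-1.7259]
Step 10: x=[2.2117] v=[-0.9683]
Step 11: x=[2.1915] v=[-0.1344]
Step 12: x=[2.2980] v=[0.7101]
First v>=0 after going negative at step 12, time=1.8000

Answer: 1.8000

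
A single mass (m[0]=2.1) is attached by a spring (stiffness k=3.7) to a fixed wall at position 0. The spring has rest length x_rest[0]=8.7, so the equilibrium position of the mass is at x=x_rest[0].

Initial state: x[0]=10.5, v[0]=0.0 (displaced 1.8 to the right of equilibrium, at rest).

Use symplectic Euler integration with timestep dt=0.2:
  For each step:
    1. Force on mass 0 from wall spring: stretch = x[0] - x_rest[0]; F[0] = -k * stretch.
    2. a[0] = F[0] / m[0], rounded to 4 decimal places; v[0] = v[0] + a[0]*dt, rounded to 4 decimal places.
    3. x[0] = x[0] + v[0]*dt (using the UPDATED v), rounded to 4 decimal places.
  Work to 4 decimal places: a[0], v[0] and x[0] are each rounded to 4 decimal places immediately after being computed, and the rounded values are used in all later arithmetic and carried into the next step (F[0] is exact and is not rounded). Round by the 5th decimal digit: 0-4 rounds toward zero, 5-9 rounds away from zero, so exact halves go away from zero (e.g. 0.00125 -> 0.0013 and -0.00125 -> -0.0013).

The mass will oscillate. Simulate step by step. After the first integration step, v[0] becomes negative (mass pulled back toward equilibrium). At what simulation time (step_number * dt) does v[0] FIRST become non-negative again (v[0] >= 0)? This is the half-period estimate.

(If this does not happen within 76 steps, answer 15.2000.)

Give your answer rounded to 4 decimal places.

Answer: 2.4000

Derivation:
Step 0: x=[10.5000] v=[0.0000]
Step 1: x=[10.3731] v=[-0.6343]
Step 2: x=[10.1283] v=[-1.2239]
Step 3: x=[9.7829] v=[-1.7272]
Step 4: x=[9.3611] v=[-2.1088]
Step 5: x=[8.8927] v=[-2.3418]
Step 6: x=[8.4108] v=[-2.4097]
Step 7: x=[7.9492] v=[-2.3078]
Step 8: x=[7.5406] v=[-2.0432]
Step 9: x=[7.2137] v=[-1.6346]
Step 10: x=[6.9915] v=[-1.1109]
Step 11: x=[6.8897] v=[-0.5089]
Step 12: x=[6.9155] v=[0.1290]
First v>=0 after going negative at step 12, time=2.4000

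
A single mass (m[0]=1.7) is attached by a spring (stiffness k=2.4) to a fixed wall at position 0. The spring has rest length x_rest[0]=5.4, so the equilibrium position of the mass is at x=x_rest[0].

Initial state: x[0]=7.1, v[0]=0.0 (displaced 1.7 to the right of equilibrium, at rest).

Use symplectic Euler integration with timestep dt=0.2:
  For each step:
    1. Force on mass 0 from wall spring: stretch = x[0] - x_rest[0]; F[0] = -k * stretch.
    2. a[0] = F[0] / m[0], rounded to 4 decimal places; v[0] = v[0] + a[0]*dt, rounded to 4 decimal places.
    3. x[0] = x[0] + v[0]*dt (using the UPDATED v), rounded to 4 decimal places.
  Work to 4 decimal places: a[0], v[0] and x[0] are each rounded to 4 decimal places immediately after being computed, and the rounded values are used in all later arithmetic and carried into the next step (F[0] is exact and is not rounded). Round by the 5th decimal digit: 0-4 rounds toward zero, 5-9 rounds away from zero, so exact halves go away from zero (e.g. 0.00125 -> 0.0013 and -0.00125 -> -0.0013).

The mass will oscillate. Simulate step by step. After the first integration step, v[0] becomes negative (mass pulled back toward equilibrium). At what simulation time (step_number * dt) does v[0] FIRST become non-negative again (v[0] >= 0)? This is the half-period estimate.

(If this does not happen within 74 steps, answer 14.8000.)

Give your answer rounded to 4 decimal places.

Answer: 2.8000

Derivation:
Step 0: x=[7.1000] v=[0.0000]
Step 1: x=[7.0040] v=[-0.4800]
Step 2: x=[6.8174] v=[-0.9329]
Step 3: x=[6.5508] v=[-1.3331]
Step 4: x=[6.2192] v=[-1.6580]
Step 5: x=[5.8413] v=[-1.8893]
Step 6: x=[5.4385] v=[-2.0139]
Step 7: x=[5.0335] v=[-2.0248]
Step 8: x=[4.6492] v=[-1.9213]
Step 9: x=[4.3073] v=[-1.7093]
Step 10: x=[4.0271] v=[-1.4008]
Step 11: x=[3.8245] v=[-1.0132]
Step 12: x=[3.7108] v=[-0.5684]
Step 13: x=[3.6925] v=[-0.0914]
Step 14: x=[3.7706] v=[0.3907]
First v>=0 after going negative at step 14, time=2.8000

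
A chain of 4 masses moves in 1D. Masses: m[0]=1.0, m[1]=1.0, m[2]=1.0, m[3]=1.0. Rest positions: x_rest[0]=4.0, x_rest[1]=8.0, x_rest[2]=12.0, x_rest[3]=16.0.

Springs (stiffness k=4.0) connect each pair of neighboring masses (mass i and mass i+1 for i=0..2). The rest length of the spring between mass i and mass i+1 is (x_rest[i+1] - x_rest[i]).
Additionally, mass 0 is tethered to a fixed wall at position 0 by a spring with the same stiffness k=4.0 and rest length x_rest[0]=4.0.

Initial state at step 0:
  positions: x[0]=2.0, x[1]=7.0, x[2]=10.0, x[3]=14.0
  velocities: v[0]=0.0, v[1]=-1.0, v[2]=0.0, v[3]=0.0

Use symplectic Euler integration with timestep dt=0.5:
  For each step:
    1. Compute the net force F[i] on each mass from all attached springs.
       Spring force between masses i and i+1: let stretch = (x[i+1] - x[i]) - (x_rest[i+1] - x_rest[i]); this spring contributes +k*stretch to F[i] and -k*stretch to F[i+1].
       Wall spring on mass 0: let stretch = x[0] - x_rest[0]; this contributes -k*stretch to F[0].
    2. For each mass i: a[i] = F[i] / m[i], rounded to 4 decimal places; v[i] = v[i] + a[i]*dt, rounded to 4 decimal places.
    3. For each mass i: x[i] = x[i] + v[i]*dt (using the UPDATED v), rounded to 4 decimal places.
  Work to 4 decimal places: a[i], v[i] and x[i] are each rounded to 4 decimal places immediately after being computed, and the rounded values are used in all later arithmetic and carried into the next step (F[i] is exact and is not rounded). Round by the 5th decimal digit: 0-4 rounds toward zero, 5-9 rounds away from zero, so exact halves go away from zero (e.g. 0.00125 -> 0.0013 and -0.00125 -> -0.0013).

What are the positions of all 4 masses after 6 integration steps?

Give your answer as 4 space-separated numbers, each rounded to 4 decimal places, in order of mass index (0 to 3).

Answer: 5.0000 6.5000 15.0000 16.5000

Derivation:
Step 0: x=[2.0000 7.0000 10.0000 14.0000] v=[0.0000 -1.0000 0.0000 0.0000]
Step 1: x=[5.0000 4.5000 11.0000 14.0000] v=[6.0000 -5.0000 2.0000 0.0000]
Step 2: x=[2.5000 9.0000 8.5000 15.0000] v=[-5.0000 9.0000 -5.0000 2.0000]
Step 3: x=[4.0000 6.5000 13.0000 13.5000] v=[3.0000 -5.0000 9.0000 -3.0000]
Step 4: x=[4.0000 8.0000 11.5000 15.5000] v=[0.0000 3.0000 -3.0000 4.0000]
Step 5: x=[4.0000 9.0000 10.5000 17.5000] v=[0.0000 2.0000 -2.0000 4.0000]
Step 6: x=[5.0000 6.5000 15.0000 16.5000] v=[2.0000 -5.0000 9.0000 -2.0000]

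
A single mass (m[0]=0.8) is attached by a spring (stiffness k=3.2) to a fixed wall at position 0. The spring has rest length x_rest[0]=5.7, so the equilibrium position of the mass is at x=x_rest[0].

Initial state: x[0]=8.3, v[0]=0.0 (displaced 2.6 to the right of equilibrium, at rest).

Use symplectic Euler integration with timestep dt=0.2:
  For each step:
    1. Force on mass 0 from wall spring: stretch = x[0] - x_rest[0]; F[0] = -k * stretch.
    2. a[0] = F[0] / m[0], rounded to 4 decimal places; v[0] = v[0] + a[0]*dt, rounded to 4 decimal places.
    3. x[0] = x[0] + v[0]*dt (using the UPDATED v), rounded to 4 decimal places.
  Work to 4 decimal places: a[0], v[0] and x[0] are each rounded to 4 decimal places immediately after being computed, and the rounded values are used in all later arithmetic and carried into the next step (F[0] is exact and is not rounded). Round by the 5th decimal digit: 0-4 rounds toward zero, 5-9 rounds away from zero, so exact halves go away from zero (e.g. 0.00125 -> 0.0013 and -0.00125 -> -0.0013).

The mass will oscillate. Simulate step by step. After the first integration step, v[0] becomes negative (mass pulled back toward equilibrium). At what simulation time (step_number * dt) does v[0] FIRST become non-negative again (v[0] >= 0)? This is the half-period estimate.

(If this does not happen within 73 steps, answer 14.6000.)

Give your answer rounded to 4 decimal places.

Answer: 1.6000

Derivation:
Step 0: x=[8.3000] v=[0.0000]
Step 1: x=[7.8840] v=[-2.0800]
Step 2: x=[7.1186] v=[-3.8272]
Step 3: x=[6.1262] v=[-4.9621]
Step 4: x=[5.0656] v=[-5.3031]
Step 5: x=[4.1065] v=[-4.7956]
Step 6: x=[3.4023] v=[-3.5208]
Step 7: x=[3.0658] v=[-1.6826]
Step 8: x=[3.1508] v=[0.4248]
First v>=0 after going negative at step 8, time=1.6000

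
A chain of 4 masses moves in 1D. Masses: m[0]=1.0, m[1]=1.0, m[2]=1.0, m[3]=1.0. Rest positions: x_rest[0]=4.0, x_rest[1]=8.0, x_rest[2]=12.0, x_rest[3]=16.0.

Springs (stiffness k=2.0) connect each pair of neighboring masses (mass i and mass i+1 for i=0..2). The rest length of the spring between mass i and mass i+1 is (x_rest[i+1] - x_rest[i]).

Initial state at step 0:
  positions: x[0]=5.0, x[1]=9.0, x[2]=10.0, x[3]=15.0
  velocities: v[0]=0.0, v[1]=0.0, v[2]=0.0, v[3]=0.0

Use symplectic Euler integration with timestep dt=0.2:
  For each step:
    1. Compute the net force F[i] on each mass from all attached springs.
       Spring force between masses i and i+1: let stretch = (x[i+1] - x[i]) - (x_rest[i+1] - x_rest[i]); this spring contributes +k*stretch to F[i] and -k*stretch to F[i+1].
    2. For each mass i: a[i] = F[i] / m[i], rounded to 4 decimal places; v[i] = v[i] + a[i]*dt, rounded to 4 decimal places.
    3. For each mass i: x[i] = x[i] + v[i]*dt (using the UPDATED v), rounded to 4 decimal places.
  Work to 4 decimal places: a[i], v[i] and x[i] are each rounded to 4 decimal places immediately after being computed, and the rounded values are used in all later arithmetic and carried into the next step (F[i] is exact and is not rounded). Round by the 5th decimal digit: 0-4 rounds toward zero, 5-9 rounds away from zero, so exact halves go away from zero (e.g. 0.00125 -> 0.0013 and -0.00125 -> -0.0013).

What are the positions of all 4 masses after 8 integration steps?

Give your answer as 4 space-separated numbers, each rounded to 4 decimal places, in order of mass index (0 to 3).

Answer: 3.2157 7.6323 12.3582 15.7941

Derivation:
Step 0: x=[5.0000 9.0000 10.0000 15.0000] v=[0.0000 0.0000 0.0000 0.0000]
Step 1: x=[5.0000 8.7600 10.3200 14.9200] v=[0.0000 -1.2000 1.6000 -0.4000]
Step 2: x=[4.9808 8.3440 10.8832 14.7920] v=[-0.0960 -2.0800 2.8160 -0.6400]
Step 3: x=[4.9107 7.8621 11.5560 14.6713] v=[-0.3507 -2.4096 3.3638 -0.6035]
Step 4: x=[4.7567 7.4396 12.1825 14.6214] v=[-0.7701 -2.1126 3.1324 -0.2496]
Step 5: x=[4.4973 7.1819 12.6247 14.6964] v=[-1.2969 -1.2886 2.2108 0.3748]
Step 6: x=[4.1327 7.1448 12.7972 14.9256] v=[-1.8231 -0.1853 0.8624 1.1461]
Step 7: x=[3.6890 7.3190 12.6878 15.3045] v=[-2.2183 0.8708 -0.5472 1.8947]
Step 8: x=[3.2157 7.6323 12.3582 15.7941] v=[-2.3663 1.5663 -1.6480 2.4480]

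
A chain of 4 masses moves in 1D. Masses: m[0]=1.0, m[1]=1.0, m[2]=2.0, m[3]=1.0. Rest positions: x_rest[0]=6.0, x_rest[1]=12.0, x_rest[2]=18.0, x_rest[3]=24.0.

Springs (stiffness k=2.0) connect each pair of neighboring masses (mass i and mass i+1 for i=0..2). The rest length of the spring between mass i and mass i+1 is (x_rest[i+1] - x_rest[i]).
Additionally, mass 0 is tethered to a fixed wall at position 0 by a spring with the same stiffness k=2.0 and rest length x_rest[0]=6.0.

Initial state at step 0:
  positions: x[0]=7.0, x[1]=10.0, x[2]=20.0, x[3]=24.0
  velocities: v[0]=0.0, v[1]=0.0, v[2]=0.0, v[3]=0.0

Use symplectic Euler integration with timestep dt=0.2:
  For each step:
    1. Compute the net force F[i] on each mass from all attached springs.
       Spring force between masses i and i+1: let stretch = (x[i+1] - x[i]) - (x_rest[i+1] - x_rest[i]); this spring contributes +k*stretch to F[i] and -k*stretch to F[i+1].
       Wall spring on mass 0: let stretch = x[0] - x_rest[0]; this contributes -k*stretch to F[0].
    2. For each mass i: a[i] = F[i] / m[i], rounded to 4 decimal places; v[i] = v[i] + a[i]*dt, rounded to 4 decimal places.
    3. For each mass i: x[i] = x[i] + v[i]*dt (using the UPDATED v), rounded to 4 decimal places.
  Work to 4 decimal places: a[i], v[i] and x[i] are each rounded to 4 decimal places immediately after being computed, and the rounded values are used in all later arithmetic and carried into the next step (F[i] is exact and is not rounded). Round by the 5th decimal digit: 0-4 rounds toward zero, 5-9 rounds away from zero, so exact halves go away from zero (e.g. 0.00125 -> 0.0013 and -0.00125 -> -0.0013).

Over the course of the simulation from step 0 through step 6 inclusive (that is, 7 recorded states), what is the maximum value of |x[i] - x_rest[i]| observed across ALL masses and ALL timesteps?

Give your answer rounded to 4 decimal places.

Step 0: x=[7.0000 10.0000 20.0000 24.0000] v=[0.0000 0.0000 0.0000 0.0000]
Step 1: x=[6.6800 10.5600 19.7600 24.1600] v=[-1.6000 2.8000 -1.2000 0.8000]
Step 2: x=[6.1360 11.5456 19.3280 24.4480] v=[-2.7200 4.9280 -2.1600 1.4400]
Step 3: x=[5.5339 12.7210 18.7895 24.8064] v=[-3.0106 5.8771 -2.6925 1.7920]
Step 4: x=[5.0640 13.8069 18.2489 25.1634] v=[-2.3493 5.4297 -2.7028 1.7852]
Step 5: x=[4.8885 14.5488 17.8072 25.4473] v=[-0.8777 3.7093 -2.2083 1.4194]
Step 6: x=[5.0947 14.7785 17.5408 25.6000] v=[1.0310 1.1485 -1.3320 0.7634]
Max displacement = 2.7785

Answer: 2.7785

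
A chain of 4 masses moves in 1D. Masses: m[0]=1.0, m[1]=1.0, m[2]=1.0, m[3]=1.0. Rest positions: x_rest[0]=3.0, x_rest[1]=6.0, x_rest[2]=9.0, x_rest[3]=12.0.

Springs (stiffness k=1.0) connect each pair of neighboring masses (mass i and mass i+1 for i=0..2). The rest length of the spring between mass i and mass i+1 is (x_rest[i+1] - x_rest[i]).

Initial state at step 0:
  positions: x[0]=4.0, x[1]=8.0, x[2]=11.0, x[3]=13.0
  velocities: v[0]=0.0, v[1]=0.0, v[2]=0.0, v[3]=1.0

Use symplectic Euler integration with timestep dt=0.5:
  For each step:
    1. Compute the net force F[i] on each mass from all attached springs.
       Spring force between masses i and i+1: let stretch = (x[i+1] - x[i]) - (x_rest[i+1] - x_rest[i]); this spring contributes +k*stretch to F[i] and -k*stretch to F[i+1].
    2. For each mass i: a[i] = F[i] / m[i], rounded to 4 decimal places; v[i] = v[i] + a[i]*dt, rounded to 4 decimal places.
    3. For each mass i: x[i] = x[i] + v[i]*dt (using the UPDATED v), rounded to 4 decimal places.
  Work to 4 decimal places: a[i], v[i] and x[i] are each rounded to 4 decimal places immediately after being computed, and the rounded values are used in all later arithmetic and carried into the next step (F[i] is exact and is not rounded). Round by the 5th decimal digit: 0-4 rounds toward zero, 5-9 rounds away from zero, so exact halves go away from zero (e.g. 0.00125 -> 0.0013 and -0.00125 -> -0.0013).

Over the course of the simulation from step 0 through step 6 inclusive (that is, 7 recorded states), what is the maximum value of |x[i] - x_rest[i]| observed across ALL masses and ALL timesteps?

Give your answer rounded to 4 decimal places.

Step 0: x=[4.0000 8.0000 11.0000 13.0000] v=[0.0000 0.0000 0.0000 1.0000]
Step 1: x=[4.2500 7.7500 10.7500 13.7500] v=[0.5000 -0.5000 -0.5000 1.5000]
Step 2: x=[4.6250 7.3750 10.5000 14.5000] v=[0.7500 -0.7500 -0.5000 1.5000]
Step 3: x=[4.9375 7.0938 10.4688 15.0000] v=[0.6250 -0.5625 -0.0625 1.0000]
Step 4: x=[5.0391 7.1173 10.7266 15.1172] v=[0.2032 0.0469 0.5156 0.2344]
Step 5: x=[4.9103 7.5236 11.1798 14.8868] v=[-0.2577 0.8125 0.9063 -0.4609]
Step 6: x=[4.6848 8.1906 11.6457 14.4796] v=[-0.4511 1.3340 0.9317 -0.8144]
Max displacement = 3.1172

Answer: 3.1172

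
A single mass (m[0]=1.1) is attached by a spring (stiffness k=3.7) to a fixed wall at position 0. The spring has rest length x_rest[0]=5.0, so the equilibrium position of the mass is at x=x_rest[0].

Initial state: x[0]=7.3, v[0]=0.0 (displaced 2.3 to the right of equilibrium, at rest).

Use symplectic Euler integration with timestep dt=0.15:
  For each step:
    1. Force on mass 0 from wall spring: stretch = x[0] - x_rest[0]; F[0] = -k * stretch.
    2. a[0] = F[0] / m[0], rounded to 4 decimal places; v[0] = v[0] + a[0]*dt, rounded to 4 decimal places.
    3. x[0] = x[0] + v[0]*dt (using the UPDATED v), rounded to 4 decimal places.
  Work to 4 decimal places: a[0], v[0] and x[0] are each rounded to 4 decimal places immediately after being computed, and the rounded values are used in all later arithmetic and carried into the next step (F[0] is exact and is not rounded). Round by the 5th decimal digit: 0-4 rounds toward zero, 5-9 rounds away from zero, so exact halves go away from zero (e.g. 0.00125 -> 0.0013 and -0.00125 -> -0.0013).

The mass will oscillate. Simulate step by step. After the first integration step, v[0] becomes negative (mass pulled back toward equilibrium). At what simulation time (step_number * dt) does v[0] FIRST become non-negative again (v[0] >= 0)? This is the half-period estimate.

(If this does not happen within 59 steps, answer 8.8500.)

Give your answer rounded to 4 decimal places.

Step 0: x=[7.3000] v=[0.0000]
Step 1: x=[7.1259] v=[-1.1605]
Step 2: x=[6.7909] v=[-2.2331]
Step 3: x=[6.3204] v=[-3.1367]
Step 4: x=[5.7500] v=[-3.8029]
Step 5: x=[5.1228] v=[-4.1813]
Step 6: x=[4.4863] v=[-4.2433]
Step 7: x=[3.8887] v=[-3.9841]
Step 8: x=[3.3752] v=[-3.4234]
Step 9: x=[2.9847] v=[-2.6036]
Step 10: x=[2.7467] v=[-1.5868]
Step 11: x=[2.6792] v=[-0.4499]
Step 12: x=[2.7874] v=[0.7210]
First v>=0 after going negative at step 12, time=1.8000

Answer: 1.8000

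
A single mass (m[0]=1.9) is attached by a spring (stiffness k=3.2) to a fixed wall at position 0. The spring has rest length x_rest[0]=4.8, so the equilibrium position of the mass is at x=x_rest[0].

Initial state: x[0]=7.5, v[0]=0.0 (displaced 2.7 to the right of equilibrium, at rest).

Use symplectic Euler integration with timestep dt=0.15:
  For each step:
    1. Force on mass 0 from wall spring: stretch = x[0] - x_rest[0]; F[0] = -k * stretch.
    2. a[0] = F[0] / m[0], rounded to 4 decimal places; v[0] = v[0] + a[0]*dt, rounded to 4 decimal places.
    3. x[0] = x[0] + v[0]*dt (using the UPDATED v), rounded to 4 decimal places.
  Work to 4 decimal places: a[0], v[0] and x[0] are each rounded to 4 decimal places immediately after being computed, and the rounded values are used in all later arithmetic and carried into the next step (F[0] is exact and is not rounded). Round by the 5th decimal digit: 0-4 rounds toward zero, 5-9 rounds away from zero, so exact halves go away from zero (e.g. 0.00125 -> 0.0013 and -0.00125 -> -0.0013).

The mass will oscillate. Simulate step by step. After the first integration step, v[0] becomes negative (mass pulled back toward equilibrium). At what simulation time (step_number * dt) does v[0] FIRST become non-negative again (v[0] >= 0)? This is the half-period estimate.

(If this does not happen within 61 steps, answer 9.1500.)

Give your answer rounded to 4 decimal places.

Step 0: x=[7.5000] v=[0.0000]
Step 1: x=[7.3977] v=[-0.6821]
Step 2: x=[7.1969] v=[-1.3384]
Step 3: x=[6.9053] v=[-1.9439]
Step 4: x=[6.5339] v=[-2.4758]
Step 5: x=[6.0968] v=[-2.9138]
Step 6: x=[5.6106] v=[-3.2414]
Step 7: x=[5.0937] v=[-3.4462]
Step 8: x=[4.5656] v=[-3.5204]
Step 9: x=[4.0464] v=[-3.4612]
Step 10: x=[3.5558] v=[-3.2708]
Step 11: x=[3.1123] v=[-2.9565]
Step 12: x=[2.7328] v=[-2.5301]
Step 13: x=[2.4316] v=[-2.0079]
Step 14: x=[2.2202] v=[-1.4096]
Step 15: x=[2.1065] v=[-0.7579]
Step 16: x=[2.0949] v=[-0.0774]
Step 17: x=[2.1858] v=[0.6060]
First v>=0 after going negative at step 17, time=2.5500

Answer: 2.5500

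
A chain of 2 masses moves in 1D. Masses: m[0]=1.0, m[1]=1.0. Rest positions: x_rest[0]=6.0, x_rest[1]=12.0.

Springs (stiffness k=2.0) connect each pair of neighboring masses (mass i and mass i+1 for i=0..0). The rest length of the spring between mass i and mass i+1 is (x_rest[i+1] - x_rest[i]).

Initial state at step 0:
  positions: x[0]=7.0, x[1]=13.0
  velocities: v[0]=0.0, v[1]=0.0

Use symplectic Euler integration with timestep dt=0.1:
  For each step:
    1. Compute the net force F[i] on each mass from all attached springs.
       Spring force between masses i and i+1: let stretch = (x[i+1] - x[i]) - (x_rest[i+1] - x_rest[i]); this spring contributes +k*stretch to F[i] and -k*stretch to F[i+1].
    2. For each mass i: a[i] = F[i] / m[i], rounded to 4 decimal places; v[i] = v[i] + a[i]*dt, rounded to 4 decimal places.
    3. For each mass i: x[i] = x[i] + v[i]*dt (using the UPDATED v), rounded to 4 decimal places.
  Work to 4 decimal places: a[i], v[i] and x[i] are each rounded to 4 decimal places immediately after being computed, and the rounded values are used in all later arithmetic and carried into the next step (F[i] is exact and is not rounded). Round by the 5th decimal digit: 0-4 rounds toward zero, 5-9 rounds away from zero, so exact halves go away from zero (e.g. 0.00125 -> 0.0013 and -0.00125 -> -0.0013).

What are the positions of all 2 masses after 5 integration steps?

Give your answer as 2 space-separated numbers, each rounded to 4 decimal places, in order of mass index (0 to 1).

Step 0: x=[7.0000 13.0000] v=[0.0000 0.0000]
Step 1: x=[7.0000 13.0000] v=[0.0000 0.0000]
Step 2: x=[7.0000 13.0000] v=[0.0000 0.0000]
Step 3: x=[7.0000 13.0000] v=[0.0000 0.0000]
Step 4: x=[7.0000 13.0000] v=[0.0000 0.0000]
Step 5: x=[7.0000 13.0000] v=[0.0000 0.0000]

Answer: 7.0000 13.0000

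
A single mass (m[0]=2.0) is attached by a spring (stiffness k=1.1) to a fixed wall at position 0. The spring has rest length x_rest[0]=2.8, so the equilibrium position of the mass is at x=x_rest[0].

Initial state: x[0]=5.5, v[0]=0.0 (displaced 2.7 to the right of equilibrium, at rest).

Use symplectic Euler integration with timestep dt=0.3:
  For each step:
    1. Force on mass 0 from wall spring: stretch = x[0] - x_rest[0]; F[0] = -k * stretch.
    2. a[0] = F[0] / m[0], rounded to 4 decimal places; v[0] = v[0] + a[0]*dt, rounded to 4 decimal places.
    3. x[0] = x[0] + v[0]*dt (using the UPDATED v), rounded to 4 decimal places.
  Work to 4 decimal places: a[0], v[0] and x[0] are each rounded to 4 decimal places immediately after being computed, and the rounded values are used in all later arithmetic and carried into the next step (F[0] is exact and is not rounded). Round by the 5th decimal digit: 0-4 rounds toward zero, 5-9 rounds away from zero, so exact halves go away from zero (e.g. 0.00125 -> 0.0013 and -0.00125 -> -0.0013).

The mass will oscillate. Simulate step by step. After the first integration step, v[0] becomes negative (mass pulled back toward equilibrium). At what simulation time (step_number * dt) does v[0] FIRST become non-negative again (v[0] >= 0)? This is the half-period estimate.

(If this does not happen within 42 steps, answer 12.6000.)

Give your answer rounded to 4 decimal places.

Answer: 4.5000

Derivation:
Step 0: x=[5.5000] v=[0.0000]
Step 1: x=[5.3664] v=[-0.4455]
Step 2: x=[5.1057] v=[-0.8690]
Step 3: x=[4.7309] v=[-1.2494]
Step 4: x=[4.2605] v=[-1.5680]
Step 5: x=[3.7178] v=[-1.8090]
Step 6: x=[3.1297] v=[-1.9604]
Step 7: x=[2.5253] v=[-2.0148]
Step 8: x=[1.9345] v=[-1.9695]
Step 9: x=[1.3865] v=[-1.8267]
Step 10: x=[0.9085] v=[-1.5935]
Step 11: x=[0.5241] v=[-1.2814]
Step 12: x=[0.2523] v=[-0.9059]
Step 13: x=[0.1067] v=[-0.4855]
Step 14: x=[0.0944] v=[-0.0411]
Step 15: x=[0.2160] v=[0.4053]
First v>=0 after going negative at step 15, time=4.5000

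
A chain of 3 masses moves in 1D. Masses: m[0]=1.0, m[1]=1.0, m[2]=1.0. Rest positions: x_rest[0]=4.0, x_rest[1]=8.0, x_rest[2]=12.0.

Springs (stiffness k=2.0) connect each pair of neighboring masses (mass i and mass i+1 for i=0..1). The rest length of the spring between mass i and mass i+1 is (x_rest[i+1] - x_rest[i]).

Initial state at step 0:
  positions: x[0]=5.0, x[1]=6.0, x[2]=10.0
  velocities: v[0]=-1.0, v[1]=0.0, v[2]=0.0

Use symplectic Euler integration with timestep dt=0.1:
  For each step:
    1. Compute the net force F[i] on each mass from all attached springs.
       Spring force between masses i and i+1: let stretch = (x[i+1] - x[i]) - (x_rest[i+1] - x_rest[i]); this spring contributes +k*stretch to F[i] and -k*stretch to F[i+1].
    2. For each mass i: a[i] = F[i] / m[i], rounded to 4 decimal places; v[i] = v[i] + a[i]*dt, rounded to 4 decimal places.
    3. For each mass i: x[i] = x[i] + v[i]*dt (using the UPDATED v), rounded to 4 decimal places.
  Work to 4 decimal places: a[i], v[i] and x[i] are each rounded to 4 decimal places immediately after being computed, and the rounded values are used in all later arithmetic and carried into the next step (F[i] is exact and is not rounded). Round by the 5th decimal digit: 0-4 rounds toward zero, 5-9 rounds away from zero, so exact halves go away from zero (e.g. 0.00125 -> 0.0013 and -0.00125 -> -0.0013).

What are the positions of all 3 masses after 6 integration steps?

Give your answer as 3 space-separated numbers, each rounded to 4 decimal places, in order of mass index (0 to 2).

Step 0: x=[5.0000 6.0000 10.0000] v=[-1.0000 0.0000 0.0000]
Step 1: x=[4.8400 6.0600 10.0000] v=[-1.6000 0.6000 0.0000]
Step 2: x=[4.6244 6.1744 10.0012] v=[-2.1560 1.1440 0.0120]
Step 3: x=[4.3598 6.3343 10.0059] v=[-2.6460 1.5994 0.0466]
Step 4: x=[4.0547 6.5282 10.0171] v=[-3.0511 1.9388 0.1123]
Step 5: x=[3.7191 6.7424 10.0386] v=[-3.3564 2.1419 0.2145]
Step 6: x=[3.3639 6.9621 10.0741] v=[-3.5517 2.1965 0.3553]

Answer: 3.3639 6.9621 10.0741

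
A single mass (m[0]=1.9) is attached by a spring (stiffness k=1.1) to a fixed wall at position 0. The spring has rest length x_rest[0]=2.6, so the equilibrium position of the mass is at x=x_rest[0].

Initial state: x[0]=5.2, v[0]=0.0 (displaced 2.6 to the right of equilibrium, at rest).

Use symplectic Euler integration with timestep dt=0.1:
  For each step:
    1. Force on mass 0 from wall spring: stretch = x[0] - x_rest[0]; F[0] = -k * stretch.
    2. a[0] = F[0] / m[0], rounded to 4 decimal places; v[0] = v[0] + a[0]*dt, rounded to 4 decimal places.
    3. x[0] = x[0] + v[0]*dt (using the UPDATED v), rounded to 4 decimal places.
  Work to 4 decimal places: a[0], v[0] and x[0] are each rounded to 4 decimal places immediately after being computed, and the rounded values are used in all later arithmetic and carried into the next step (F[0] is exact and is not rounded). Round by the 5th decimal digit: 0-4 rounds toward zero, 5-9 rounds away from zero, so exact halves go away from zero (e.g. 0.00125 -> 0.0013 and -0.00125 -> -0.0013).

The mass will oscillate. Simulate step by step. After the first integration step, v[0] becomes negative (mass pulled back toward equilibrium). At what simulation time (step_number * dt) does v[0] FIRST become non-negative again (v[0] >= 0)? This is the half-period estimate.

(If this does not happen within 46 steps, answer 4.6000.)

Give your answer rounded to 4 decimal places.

Answer: 4.2000

Derivation:
Step 0: x=[5.2000] v=[0.0000]
Step 1: x=[5.1850] v=[-0.1505]
Step 2: x=[5.1550] v=[-0.3002]
Step 3: x=[5.1102] v=[-0.4481]
Step 4: x=[5.0509] v=[-0.5934]
Step 5: x=[4.9774] v=[-0.7353]
Step 6: x=[4.8901] v=[-0.8729]
Step 7: x=[4.7896] v=[-1.0055]
Step 8: x=[4.6764] v=[-1.1323]
Step 9: x=[4.5512] v=[-1.2525]
Step 10: x=[4.4147] v=[-1.3655]
Step 11: x=[4.2676] v=[-1.4706]
Step 12: x=[4.1109] v=[-1.5672]
Step 13: x=[3.9454] v=[-1.6547]
Step 14: x=[3.7721] v=[-1.7326]
Step 15: x=[3.5921] v=[-1.8005]
Step 16: x=[3.4063] v=[-1.8579]
Step 17: x=[3.2158] v=[-1.9046]
Step 18: x=[3.0218] v=[-1.9403]
Step 19: x=[2.8253] v=[-1.9647]
Step 20: x=[2.6275] v=[-1.9777]
Step 21: x=[2.4296] v=[-1.9793]
Step 22: x=[2.2327] v=[-1.9694]
Step 23: x=[2.0379] v=[-1.9481]
Step 24: x=[1.8463] v=[-1.9156]
Step 25: x=[1.6591] v=[-1.8720]
Step 26: x=[1.4774] v=[-1.8175]
Step 27: x=[1.3022] v=[-1.7525]
Step 28: x=[1.1345] v=[-1.6774]
Step 29: x=[0.9752] v=[-1.5926]
Step 30: x=[0.8254] v=[-1.4985]
Step 31: x=[0.6858] v=[-1.3958]
Step 32: x=[0.5573] v=[-1.2850]
Step 33: x=[0.4406] v=[-1.1667]
Step 34: x=[0.3364] v=[-1.0417]
Step 35: x=[0.2453] v=[-0.9107]
Step 36: x=[0.1679] v=[-0.7744]
Step 37: x=[0.1045] v=[-0.6336]
Step 38: x=[0.0556] v=[-0.4891]
Step 39: x=[0.0214] v=[-0.3418]
Step 40: x=[0.0022] v=[-0.1925]
Step 41: x=[-0.0020] v=[-0.0421]
Step 42: x=[0.0089] v=[0.1085]
First v>=0 after going negative at step 42, time=4.2000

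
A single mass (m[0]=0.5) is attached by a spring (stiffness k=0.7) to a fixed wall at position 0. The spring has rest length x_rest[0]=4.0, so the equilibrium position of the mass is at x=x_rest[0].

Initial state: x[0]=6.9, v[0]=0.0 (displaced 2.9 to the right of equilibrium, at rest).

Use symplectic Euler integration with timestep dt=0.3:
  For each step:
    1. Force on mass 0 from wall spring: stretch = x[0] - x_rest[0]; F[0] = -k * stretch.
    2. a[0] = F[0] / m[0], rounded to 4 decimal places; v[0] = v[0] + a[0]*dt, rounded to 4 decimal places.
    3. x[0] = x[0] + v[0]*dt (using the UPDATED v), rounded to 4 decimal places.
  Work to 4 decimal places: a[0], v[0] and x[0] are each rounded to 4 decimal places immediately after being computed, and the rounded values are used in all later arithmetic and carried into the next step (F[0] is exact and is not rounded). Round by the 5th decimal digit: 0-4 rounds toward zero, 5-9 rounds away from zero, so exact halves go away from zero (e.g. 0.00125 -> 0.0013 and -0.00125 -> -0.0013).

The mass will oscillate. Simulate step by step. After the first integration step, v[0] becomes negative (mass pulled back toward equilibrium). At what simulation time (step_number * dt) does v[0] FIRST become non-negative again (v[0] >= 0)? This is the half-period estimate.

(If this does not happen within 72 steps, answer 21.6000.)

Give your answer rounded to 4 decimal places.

Step 0: x=[6.9000] v=[0.0000]
Step 1: x=[6.5346] v=[-1.2180]
Step 2: x=[5.8499] v=[-2.2825]
Step 3: x=[4.9321] v=[-3.0595]
Step 4: x=[3.8968] v=[-3.4510]
Step 5: x=[2.8745] v=[-3.4077]
Step 6: x=[1.9940] v=[-2.9350]
Step 7: x=[1.3663] v=[-2.0925]
Step 8: x=[1.0704] v=[-0.9863]
Step 9: x=[1.1436] v=[0.2441]
First v>=0 after going negative at step 9, time=2.7000

Answer: 2.7000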